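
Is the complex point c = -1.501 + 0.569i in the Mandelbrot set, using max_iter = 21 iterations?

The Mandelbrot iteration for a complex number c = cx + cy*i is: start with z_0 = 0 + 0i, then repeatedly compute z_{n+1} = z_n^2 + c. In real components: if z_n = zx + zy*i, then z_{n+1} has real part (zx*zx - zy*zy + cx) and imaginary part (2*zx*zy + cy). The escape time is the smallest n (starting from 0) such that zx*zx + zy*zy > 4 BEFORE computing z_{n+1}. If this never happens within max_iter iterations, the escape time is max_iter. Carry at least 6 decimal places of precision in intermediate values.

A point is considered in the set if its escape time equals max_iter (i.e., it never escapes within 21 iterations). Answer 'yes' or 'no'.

z_0 = 0 + 0i, c = -1.5010 + 0.5690i
Iter 1: z = -1.5010 + 0.5690i, |z|^2 = 2.5768
Iter 2: z = 0.4282 + -1.1391i, |z|^2 = 1.4810
Iter 3: z = -2.6152 + -0.4066i, |z|^2 = 7.0049
Escaped at iteration 3

Answer: no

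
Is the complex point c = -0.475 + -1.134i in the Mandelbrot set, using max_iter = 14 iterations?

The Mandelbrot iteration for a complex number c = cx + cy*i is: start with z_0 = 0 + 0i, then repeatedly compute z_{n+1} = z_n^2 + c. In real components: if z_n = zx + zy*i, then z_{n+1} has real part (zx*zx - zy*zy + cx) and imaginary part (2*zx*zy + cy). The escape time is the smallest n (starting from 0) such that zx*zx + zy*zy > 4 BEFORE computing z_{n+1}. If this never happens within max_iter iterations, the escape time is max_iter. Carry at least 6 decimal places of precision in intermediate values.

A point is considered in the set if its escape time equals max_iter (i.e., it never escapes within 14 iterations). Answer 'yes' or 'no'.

Answer: no

Derivation:
z_0 = 0 + 0i, c = -0.4750 + -1.1340i
Iter 1: z = -0.4750 + -1.1340i, |z|^2 = 1.5116
Iter 2: z = -1.5353 + -0.0567i, |z|^2 = 2.3605
Iter 3: z = 1.8790 + -0.9599i, |z|^2 = 4.4521
Escaped at iteration 3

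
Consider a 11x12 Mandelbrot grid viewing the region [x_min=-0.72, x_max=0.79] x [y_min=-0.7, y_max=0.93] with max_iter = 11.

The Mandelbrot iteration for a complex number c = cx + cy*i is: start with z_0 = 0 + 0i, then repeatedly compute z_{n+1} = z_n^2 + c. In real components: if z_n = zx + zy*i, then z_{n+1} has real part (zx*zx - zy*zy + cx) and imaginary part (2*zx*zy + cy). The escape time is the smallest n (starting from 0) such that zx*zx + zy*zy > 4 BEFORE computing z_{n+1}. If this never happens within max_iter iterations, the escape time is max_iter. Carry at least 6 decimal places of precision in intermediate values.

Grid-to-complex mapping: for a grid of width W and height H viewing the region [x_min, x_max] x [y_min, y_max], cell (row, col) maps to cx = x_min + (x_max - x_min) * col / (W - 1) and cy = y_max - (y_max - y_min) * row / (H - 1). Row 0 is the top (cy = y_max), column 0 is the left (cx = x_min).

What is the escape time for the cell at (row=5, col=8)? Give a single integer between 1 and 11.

z_0 = 0 + 0i, c = 0.4880 + 0.1891i
Iter 1: z = 0.4880 + 0.1891i, |z|^2 = 0.2739
Iter 2: z = 0.6904 + 0.3736i, |z|^2 = 0.6162
Iter 3: z = 0.8250 + 0.7050i, |z|^2 = 1.1777
Iter 4: z = 0.6716 + 1.3524i, |z|^2 = 2.2801
Iter 5: z = -0.8899 + 2.0057i, |z|^2 = 4.8148
Escaped at iteration 5

Answer: 5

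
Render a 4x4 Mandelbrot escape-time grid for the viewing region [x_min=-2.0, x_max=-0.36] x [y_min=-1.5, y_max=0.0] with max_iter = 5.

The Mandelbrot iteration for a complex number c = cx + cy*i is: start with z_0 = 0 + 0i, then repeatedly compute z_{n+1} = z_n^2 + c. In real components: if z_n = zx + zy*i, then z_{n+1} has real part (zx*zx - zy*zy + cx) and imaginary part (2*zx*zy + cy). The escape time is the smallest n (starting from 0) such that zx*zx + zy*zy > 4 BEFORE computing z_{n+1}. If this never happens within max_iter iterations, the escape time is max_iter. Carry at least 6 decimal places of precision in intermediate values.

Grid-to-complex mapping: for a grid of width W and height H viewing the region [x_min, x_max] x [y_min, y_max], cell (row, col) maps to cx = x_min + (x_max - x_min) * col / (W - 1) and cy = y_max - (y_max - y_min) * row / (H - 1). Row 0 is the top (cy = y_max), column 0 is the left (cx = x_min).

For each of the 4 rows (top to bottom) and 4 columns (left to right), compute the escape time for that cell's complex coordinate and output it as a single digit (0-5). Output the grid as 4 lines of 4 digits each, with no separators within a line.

Answer: 5555
1355
1335
1122

Derivation:
(row=0, col=0): c = -2.0000 + 0.0000i → escape time 5
(row=0, col=1): c = -1.4533 + 0.0000i → escape time 5
(row=0, col=2): c = -0.9067 + 0.0000i → escape time 5
(row=0, col=3): c = -0.3600 + 0.0000i → escape time 5
(row=1, col=0): c = -2.0000 + -0.5000i → escape time 1
(row=1, col=1): c = -1.4533 + -0.5000i → escape time 3
(row=1, col=2): c = -0.9067 + -0.5000i → escape time 5
(row=1, col=3): c = -0.3600 + -0.5000i → escape time 5
(row=2, col=0): c = -2.0000 + -1.0000i → escape time 1
(row=2, col=1): c = -1.4533 + -1.0000i → escape time 3
(row=2, col=2): c = -0.9067 + -1.0000i → escape time 3
(row=2, col=3): c = -0.3600 + -1.0000i → escape time 5
(row=3, col=0): c = -2.0000 + -1.5000i → escape time 1
(row=3, col=1): c = -1.4533 + -1.5000i → escape time 1
(row=3, col=2): c = -0.9067 + -1.5000i → escape time 2
(row=3, col=3): c = -0.3600 + -1.5000i → escape time 2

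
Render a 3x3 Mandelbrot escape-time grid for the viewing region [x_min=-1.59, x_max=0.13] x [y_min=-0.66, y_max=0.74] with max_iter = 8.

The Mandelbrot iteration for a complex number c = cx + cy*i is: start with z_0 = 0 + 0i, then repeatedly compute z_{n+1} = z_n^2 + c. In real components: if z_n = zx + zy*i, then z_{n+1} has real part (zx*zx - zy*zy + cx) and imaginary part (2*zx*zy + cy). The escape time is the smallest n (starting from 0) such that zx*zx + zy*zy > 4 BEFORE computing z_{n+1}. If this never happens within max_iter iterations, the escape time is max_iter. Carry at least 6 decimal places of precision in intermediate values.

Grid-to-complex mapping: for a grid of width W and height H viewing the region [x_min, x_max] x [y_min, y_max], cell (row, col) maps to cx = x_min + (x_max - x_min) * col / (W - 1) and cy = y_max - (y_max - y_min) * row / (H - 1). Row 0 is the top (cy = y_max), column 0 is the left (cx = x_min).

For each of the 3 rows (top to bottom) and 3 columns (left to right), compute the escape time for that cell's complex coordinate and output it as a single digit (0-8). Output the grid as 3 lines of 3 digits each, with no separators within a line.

Answer: 347
888
358

Derivation:
(row=0, col=0): c = -1.5900 + 0.7400i → escape time 3
(row=0, col=1): c = -0.7300 + 0.7400i → escape time 4
(row=0, col=2): c = 0.1300 + 0.7400i → escape time 7
(row=1, col=0): c = -1.5900 + 0.0400i → escape time 8
(row=1, col=1): c = -0.7300 + 0.0400i → escape time 8
(row=1, col=2): c = 0.1300 + 0.0400i → escape time 8
(row=2, col=0): c = -1.5900 + -0.6600i → escape time 3
(row=2, col=1): c = -0.7300 + -0.6600i → escape time 5
(row=2, col=2): c = 0.1300 + -0.6600i → escape time 8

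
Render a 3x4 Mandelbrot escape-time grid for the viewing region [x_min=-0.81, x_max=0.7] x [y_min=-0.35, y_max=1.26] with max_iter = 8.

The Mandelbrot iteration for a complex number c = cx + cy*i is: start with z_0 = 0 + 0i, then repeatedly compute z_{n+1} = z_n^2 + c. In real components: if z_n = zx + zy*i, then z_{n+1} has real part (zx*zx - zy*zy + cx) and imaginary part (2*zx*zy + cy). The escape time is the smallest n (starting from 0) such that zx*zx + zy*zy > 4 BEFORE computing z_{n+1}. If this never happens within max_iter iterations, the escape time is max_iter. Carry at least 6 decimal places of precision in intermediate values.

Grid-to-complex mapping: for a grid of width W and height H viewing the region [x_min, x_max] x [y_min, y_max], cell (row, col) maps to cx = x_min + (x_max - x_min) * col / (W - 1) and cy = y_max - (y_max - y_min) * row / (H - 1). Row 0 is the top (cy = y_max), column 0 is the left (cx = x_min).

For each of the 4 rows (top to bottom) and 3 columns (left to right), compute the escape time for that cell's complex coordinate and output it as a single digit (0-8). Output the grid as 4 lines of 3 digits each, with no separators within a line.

Answer: 332
483
883
883

Derivation:
(row=0, col=0): c = -0.8100 + 1.2600i → escape time 3
(row=0, col=1): c = -0.0550 + 1.2600i → escape time 3
(row=0, col=2): c = 0.7000 + 1.2600i → escape time 2
(row=1, col=0): c = -0.8100 + 0.7233i → escape time 4
(row=1, col=1): c = -0.0550 + 0.7233i → escape time 8
(row=1, col=2): c = 0.7000 + 0.7233i → escape time 3
(row=2, col=0): c = -0.8100 + 0.1867i → escape time 8
(row=2, col=1): c = -0.0550 + 0.1867i → escape time 8
(row=2, col=2): c = 0.7000 + 0.1867i → escape time 3
(row=3, col=0): c = -0.8100 + -0.3500i → escape time 8
(row=3, col=1): c = -0.0550 + -0.3500i → escape time 8
(row=3, col=2): c = 0.7000 + -0.3500i → escape time 3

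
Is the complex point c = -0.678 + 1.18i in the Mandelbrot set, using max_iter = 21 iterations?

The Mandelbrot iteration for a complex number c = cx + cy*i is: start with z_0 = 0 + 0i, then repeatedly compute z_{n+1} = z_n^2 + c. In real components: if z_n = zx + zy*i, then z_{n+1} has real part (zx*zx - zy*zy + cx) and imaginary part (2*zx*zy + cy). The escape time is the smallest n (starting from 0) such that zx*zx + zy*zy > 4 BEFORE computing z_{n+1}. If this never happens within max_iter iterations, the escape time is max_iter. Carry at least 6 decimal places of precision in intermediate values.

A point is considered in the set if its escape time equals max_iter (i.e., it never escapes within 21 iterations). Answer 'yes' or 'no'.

Answer: no

Derivation:
z_0 = 0 + 0i, c = -0.6780 + 1.1800i
Iter 1: z = -0.6780 + 1.1800i, |z|^2 = 1.8521
Iter 2: z = -1.6107 + -0.4201i, |z|^2 = 2.7709
Iter 3: z = 1.7399 + 2.5333i, |z|^2 = 9.4448
Escaped at iteration 3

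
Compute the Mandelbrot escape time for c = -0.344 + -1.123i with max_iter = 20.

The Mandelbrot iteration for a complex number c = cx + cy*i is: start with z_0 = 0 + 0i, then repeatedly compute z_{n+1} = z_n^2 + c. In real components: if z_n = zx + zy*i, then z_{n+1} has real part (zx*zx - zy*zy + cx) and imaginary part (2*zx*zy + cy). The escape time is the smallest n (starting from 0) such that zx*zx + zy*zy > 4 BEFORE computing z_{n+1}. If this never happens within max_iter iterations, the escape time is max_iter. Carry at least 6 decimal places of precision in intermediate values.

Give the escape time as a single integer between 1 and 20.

z_0 = 0 + 0i, c = -0.3440 + -1.1230i
Iter 1: z = -0.3440 + -1.1230i, |z|^2 = 1.3795
Iter 2: z = -1.4868 + -0.3504i, |z|^2 = 2.3333
Iter 3: z = 1.7438 + -0.0811i, |z|^2 = 3.0474
Iter 4: z = 2.6902 + -1.4059i, |z|^2 = 9.2140
Escaped at iteration 4

Answer: 4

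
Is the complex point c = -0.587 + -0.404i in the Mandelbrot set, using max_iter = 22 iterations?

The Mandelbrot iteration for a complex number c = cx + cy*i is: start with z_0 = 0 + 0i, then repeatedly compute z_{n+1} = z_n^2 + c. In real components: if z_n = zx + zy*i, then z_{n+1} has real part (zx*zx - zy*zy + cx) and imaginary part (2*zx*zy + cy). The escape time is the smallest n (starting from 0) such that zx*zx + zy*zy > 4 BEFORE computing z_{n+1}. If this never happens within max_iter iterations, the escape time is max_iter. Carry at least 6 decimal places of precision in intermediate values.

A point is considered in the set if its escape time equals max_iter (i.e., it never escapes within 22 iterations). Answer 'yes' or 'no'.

z_0 = 0 + 0i, c = -0.5870 + -0.4040i
Iter 1: z = -0.5870 + -0.4040i, |z|^2 = 0.5078
Iter 2: z = -0.4056 + 0.0703i, |z|^2 = 0.1695
Iter 3: z = -0.4274 + -0.4610i, |z|^2 = 0.3952
Iter 4: z = -0.6169 + -0.0099i, |z|^2 = 0.3806
Iter 5: z = -0.2066 + -0.3918i, |z|^2 = 0.1961
Iter 6: z = -0.6978 + -0.2422i, |z|^2 = 0.5456
Iter 7: z = -0.1587 + -0.0660i, |z|^2 = 0.0295
Iter 8: z = -0.5662 + -0.3830i, |z|^2 = 0.4673
Iter 9: z = -0.4132 + 0.0297i, |z|^2 = 0.1716
Iter 10: z = -0.4172 + -0.4286i, |z|^2 = 0.3577
Iter 11: z = -0.5966 + -0.0464i, |z|^2 = 0.3581
Iter 12: z = -0.2332 + -0.3486i, |z|^2 = 0.1759
Iter 13: z = -0.6542 + -0.2414i, |z|^2 = 0.4862
Iter 14: z = -0.2174 + -0.0881i, |z|^2 = 0.0550
Iter 15: z = -0.5475 + -0.3657i, |z|^2 = 0.4335
Iter 16: z = -0.4209 + -0.0036i, |z|^2 = 0.1772
Iter 17: z = -0.4098 + -0.4010i, |z|^2 = 0.3288
Iter 18: z = -0.5799 + -0.0753i, |z|^2 = 0.3419
Iter 19: z = -0.2564 + -0.3166i, |z|^2 = 0.1660
Iter 20: z = -0.6215 + -0.2416i, |z|^2 = 0.4446
Iter 21: z = -0.2591 + -0.1037i, |z|^2 = 0.0779
Did not escape in 22 iterations → in set

Answer: yes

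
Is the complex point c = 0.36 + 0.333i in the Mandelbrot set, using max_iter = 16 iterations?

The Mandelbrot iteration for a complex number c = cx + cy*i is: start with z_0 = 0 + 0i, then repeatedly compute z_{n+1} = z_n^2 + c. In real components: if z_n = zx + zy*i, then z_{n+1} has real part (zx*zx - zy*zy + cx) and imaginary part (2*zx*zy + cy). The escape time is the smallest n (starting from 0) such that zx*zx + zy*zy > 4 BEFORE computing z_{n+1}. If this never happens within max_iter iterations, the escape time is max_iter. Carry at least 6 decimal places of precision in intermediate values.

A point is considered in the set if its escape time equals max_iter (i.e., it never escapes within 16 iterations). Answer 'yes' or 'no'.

Answer: yes

Derivation:
z_0 = 0 + 0i, c = 0.3600 + 0.3330i
Iter 1: z = 0.3600 + 0.3330i, |z|^2 = 0.2405
Iter 2: z = 0.3787 + 0.5728i, |z|^2 = 0.4715
Iter 3: z = 0.1754 + 0.7668i, |z|^2 = 0.6188
Iter 4: z = -0.1973 + 0.6020i, |z|^2 = 0.4013
Iter 5: z = 0.0366 + 0.0955i, |z|^2 = 0.0105
Iter 6: z = 0.3522 + 0.3400i, |z|^2 = 0.2396
Iter 7: z = 0.3685 + 0.5725i, |z|^2 = 0.4635
Iter 8: z = 0.1680 + 0.7549i, |z|^2 = 0.5981
Iter 9: z = -0.1816 + 0.5867i, |z|^2 = 0.3772
Iter 10: z = 0.0488 + 0.1199i, |z|^2 = 0.0168
Iter 11: z = 0.3480 + 0.3447i, |z|^2 = 0.2399
Iter 12: z = 0.3623 + 0.5729i, |z|^2 = 0.4595
Iter 13: z = 0.1630 + 0.7481i, |z|^2 = 0.5863
Iter 14: z = -0.1731 + 0.5769i, |z|^2 = 0.3628
Iter 15: z = 0.0571 + 0.1333i, |z|^2 = 0.0210
Did not escape in 16 iterations → in set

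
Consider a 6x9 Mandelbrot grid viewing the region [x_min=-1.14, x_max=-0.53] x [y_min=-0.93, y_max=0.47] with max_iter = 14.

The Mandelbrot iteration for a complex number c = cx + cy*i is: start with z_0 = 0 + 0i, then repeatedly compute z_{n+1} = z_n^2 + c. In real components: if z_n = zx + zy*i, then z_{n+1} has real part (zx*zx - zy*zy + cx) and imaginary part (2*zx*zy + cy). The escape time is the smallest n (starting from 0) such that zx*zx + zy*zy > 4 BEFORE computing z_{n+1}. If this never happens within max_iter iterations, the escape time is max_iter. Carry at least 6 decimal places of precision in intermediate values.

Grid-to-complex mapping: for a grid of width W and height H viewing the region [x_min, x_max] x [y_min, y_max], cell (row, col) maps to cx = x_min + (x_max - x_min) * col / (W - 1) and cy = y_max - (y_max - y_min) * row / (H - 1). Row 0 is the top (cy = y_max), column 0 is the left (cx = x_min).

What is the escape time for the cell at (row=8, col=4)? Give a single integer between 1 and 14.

Answer: 4

Derivation:
z_0 = 0 + 0i, c = -0.6520 + -0.9300i
Iter 1: z = -0.6520 + -0.9300i, |z|^2 = 1.2900
Iter 2: z = -1.0918 + 0.2827i, |z|^2 = 1.2719
Iter 3: z = 0.4601 + -1.5473i, |z|^2 = 2.6060
Iter 4: z = -2.8346 + -2.3538i, |z|^2 = 13.5754
Escaped at iteration 4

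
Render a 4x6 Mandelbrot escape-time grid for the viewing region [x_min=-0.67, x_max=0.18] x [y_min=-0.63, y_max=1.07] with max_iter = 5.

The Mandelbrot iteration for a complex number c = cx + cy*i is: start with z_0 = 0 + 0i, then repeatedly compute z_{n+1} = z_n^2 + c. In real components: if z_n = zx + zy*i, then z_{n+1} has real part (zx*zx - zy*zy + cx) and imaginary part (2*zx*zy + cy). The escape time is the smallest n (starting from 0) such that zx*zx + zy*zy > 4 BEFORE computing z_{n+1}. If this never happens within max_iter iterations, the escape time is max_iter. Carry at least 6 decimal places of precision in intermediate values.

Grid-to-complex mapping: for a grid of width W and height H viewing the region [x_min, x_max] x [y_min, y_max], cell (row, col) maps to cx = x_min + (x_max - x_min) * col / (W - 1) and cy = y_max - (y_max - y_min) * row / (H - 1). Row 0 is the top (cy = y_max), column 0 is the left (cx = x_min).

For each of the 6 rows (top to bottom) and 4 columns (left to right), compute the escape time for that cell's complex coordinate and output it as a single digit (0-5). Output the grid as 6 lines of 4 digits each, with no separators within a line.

(row=0, col=0): c = -0.6700 + 1.0700i → escape time 3
(row=0, col=1): c = -0.3867 + 1.0700i → escape time 4
(row=0, col=2): c = -0.1033 + 1.0700i → escape time 5
(row=0, col=3): c = 0.1800 + 1.0700i → escape time 4
(row=1, col=0): c = -0.6700 + 0.7300i → escape time 5
(row=1, col=1): c = -0.3867 + 0.7300i → escape time 5
(row=1, col=2): c = -0.1033 + 0.7300i → escape time 5
(row=1, col=3): c = 0.1800 + 0.7300i → escape time 5
(row=2, col=0): c = -0.6700 + 0.3900i → escape time 5
(row=2, col=1): c = -0.3867 + 0.3900i → escape time 5
(row=2, col=2): c = -0.1033 + 0.3900i → escape time 5
(row=2, col=3): c = 0.1800 + 0.3900i → escape time 5
(row=3, col=0): c = -0.6700 + 0.0500i → escape time 5
(row=3, col=1): c = -0.3867 + 0.0500i → escape time 5
(row=3, col=2): c = -0.1033 + 0.0500i → escape time 5
(row=3, col=3): c = 0.1800 + 0.0500i → escape time 5
(row=4, col=0): c = -0.6700 + -0.2900i → escape time 5
(row=4, col=1): c = -0.3867 + -0.2900i → escape time 5
(row=4, col=2): c = -0.1033 + -0.2900i → escape time 5
(row=4, col=3): c = 0.1800 + -0.2900i → escape time 5
(row=5, col=0): c = -0.6700 + -0.6300i → escape time 5
(row=5, col=1): c = -0.3867 + -0.6300i → escape time 5
(row=5, col=2): c = -0.1033 + -0.6300i → escape time 5
(row=5, col=3): c = 0.1800 + -0.6300i → escape time 5

Answer: 3454
5555
5555
5555
5555
5555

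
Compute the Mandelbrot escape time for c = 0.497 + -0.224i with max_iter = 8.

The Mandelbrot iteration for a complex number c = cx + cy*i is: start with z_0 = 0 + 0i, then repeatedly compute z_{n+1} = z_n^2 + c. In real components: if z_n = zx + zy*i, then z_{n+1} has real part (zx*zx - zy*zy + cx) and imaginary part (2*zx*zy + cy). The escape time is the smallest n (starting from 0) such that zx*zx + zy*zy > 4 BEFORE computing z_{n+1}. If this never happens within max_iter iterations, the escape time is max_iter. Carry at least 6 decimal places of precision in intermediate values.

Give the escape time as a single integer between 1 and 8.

z_0 = 0 + 0i, c = 0.4970 + -0.2240i
Iter 1: z = 0.4970 + -0.2240i, |z|^2 = 0.2972
Iter 2: z = 0.6938 + -0.4467i, |z|^2 = 0.6809
Iter 3: z = 0.7789 + -0.8438i, |z|^2 = 1.3187
Iter 4: z = 0.3917 + -1.5385i, |z|^2 = 2.5204
Iter 5: z = -1.7165 + -1.4292i, |z|^2 = 4.9891
Escaped at iteration 5

Answer: 5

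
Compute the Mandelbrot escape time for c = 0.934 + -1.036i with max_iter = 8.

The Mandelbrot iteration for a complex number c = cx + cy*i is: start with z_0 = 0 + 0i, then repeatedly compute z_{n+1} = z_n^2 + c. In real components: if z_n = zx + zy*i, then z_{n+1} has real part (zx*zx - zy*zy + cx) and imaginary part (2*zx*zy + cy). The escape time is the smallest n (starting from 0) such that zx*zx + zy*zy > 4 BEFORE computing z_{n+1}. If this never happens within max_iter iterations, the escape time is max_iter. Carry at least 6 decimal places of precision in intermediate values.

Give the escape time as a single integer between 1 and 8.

Answer: 2

Derivation:
z_0 = 0 + 0i, c = 0.9340 + -1.0360i
Iter 1: z = 0.9340 + -1.0360i, |z|^2 = 1.9457
Iter 2: z = 0.7331 + -2.9712i, |z|^2 = 9.3657
Escaped at iteration 2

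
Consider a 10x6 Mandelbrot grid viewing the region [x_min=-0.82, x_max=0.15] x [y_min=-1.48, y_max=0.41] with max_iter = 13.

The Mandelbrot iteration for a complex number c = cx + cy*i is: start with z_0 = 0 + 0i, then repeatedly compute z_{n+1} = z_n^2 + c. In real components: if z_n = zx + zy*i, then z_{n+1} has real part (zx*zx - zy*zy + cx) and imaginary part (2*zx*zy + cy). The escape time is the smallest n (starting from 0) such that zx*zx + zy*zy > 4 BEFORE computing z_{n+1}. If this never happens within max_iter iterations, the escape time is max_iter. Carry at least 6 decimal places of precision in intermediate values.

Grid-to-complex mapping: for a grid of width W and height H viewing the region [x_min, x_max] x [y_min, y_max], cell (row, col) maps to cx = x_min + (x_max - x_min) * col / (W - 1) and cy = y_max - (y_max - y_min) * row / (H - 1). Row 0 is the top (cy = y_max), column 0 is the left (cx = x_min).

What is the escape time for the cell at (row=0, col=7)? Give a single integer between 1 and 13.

Answer: 13

Derivation:
z_0 = 0 + 0i, c = -0.0656 + 0.4100i
Iter 1: z = -0.0656 + 0.4100i, |z|^2 = 0.1724
Iter 2: z = -0.2294 + 0.3562i, |z|^2 = 0.1795
Iter 3: z = -0.1399 + 0.2466i, |z|^2 = 0.0804
Iter 4: z = -0.1068 + 0.3410i, |z|^2 = 0.1277
Iter 5: z = -0.1704 + 0.3372i, |z|^2 = 0.1427
Iter 6: z = -0.1502 + 0.2951i, |z|^2 = 0.1096
Iter 7: z = -0.1301 + 0.3214i, |z|^2 = 0.1202
Iter 8: z = -0.1519 + 0.3264i, |z|^2 = 0.1296
Iter 9: z = -0.1490 + 0.3108i, |z|^2 = 0.1188
Iter 10: z = -0.1400 + 0.3174i, |z|^2 = 0.1203
Iter 11: z = -0.1467 + 0.3212i, |z|^2 = 0.1247
Iter 12: z = -0.1472 + 0.3158i, |z|^2 = 0.1214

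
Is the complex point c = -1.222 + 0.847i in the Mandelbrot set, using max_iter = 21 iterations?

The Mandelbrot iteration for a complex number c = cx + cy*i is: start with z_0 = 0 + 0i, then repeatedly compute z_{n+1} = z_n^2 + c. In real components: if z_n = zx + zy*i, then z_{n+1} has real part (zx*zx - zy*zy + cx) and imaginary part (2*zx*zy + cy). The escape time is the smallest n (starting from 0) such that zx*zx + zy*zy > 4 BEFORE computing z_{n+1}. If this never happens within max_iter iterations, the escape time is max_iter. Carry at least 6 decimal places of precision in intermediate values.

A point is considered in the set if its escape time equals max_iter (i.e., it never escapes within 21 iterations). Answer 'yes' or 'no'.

z_0 = 0 + 0i, c = -1.2220 + 0.8470i
Iter 1: z = -1.2220 + 0.8470i, |z|^2 = 2.2107
Iter 2: z = -0.4461 + -1.2231i, |z|^2 = 1.6949
Iter 3: z = -2.5189 + 1.9383i, |z|^2 = 10.1016
Escaped at iteration 3

Answer: no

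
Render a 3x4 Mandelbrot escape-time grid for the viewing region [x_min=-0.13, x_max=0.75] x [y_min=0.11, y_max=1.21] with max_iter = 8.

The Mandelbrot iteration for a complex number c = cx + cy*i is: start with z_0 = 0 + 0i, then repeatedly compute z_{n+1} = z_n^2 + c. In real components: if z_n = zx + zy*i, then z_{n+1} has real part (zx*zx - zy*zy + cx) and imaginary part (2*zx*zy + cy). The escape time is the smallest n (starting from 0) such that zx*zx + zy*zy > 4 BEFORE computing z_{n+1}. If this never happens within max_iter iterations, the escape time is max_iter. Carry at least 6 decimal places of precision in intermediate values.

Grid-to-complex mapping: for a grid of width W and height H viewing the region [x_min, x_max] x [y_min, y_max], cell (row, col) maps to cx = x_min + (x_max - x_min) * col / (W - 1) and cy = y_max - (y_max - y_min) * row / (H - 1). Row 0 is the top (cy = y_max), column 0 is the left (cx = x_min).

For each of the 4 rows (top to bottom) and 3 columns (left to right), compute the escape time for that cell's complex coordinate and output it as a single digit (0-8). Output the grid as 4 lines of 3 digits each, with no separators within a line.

Answer: 322
842
883
883

Derivation:
(row=0, col=0): c = -0.1300 + 1.2100i → escape time 3
(row=0, col=1): c = 0.3100 + 1.2100i → escape time 2
(row=0, col=2): c = 0.7500 + 1.2100i → escape time 2
(row=1, col=0): c = -0.1300 + 0.8433i → escape time 8
(row=1, col=1): c = 0.3100 + 0.8433i → escape time 4
(row=1, col=2): c = 0.7500 + 0.8433i → escape time 2
(row=2, col=0): c = -0.1300 + 0.4767i → escape time 8
(row=2, col=1): c = 0.3100 + 0.4767i → escape time 8
(row=2, col=2): c = 0.7500 + 0.4767i → escape time 3
(row=3, col=0): c = -0.1300 + 0.1100i → escape time 8
(row=3, col=1): c = 0.3100 + 0.1100i → escape time 8
(row=3, col=2): c = 0.7500 + 0.1100i → escape time 3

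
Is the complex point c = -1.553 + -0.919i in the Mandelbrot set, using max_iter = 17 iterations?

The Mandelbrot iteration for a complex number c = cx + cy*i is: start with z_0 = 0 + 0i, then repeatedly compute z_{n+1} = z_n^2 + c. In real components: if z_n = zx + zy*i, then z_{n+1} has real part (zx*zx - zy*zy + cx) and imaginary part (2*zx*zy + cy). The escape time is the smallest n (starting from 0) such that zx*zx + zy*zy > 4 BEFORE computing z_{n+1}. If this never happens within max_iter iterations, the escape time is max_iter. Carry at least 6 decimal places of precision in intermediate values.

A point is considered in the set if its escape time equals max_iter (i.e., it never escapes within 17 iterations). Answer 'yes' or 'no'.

z_0 = 0 + 0i, c = -1.5530 + -0.9190i
Iter 1: z = -1.5530 + -0.9190i, |z|^2 = 3.2564
Iter 2: z = 0.0142 + 1.9354i, |z|^2 = 3.7460
Iter 3: z = -5.2986 + -0.8638i, |z|^2 = 28.8217
Escaped at iteration 3

Answer: no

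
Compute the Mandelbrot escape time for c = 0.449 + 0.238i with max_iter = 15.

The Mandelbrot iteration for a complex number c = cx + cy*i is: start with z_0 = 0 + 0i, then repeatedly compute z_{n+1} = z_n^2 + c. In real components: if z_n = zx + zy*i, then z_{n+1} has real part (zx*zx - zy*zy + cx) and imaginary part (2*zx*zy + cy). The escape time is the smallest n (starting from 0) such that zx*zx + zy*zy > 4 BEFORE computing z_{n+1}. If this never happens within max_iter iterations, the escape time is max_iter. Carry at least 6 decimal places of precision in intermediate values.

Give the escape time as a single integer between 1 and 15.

Answer: 12

Derivation:
z_0 = 0 + 0i, c = 0.4490 + 0.2380i
Iter 1: z = 0.4490 + 0.2380i, |z|^2 = 0.2582
Iter 2: z = 0.5940 + 0.4517i, |z|^2 = 0.5568
Iter 3: z = 0.5977 + 0.7746i, |z|^2 = 0.9573
Iter 4: z = 0.2063 + 1.1640i, |z|^2 = 1.3975
Iter 5: z = -0.8634 + 0.7182i, |z|^2 = 1.2612
Iter 6: z = 0.6786 + -1.0021i, |z|^2 = 1.4649
Iter 7: z = -0.0947 + -1.1222i, |z|^2 = 1.2683
Iter 8: z = -0.8014 + 0.4506i, |z|^2 = 0.8452
Iter 9: z = 0.8881 + -0.4842i, |z|^2 = 1.0232
Iter 10: z = 1.0034 + -0.6221i, |z|^2 = 1.3937
Iter 11: z = 1.0688 + -1.0103i, |z|^2 = 2.1630
Iter 12: z = 0.5705 + -1.9216i, |z|^2 = 4.0181
Escaped at iteration 12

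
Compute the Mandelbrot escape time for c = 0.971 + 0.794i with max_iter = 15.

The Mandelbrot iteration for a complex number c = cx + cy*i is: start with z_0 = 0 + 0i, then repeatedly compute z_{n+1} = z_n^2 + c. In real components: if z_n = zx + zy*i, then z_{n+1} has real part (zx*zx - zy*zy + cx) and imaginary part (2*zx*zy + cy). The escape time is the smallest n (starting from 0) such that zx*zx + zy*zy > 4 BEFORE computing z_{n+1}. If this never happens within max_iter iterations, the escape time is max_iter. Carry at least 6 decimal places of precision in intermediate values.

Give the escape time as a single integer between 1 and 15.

Answer: 2

Derivation:
z_0 = 0 + 0i, c = 0.9710 + 0.7940i
Iter 1: z = 0.9710 + 0.7940i, |z|^2 = 1.5733
Iter 2: z = 1.2834 + 2.3359i, |z|^2 = 7.1038
Escaped at iteration 2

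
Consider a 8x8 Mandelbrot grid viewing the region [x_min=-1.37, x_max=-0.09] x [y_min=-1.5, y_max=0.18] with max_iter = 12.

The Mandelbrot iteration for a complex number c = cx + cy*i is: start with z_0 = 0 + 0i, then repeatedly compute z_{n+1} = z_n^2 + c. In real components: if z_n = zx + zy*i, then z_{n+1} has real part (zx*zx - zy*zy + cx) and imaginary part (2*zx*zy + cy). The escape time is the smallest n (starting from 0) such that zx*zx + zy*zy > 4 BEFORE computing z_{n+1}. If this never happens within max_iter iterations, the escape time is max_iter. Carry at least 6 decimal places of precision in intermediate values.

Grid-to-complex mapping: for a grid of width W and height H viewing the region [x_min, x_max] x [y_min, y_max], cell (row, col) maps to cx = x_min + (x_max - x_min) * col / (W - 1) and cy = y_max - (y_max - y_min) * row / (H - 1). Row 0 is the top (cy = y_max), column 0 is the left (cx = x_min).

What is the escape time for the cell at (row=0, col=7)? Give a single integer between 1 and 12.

z_0 = 0 + 0i, c = -0.0900 + 0.1800i
Iter 1: z = -0.0900 + 0.1800i, |z|^2 = 0.0405
Iter 2: z = -0.1143 + 0.1476i, |z|^2 = 0.0349
Iter 3: z = -0.0987 + 0.1463i, |z|^2 = 0.0311
Iter 4: z = -0.1016 + 0.1511i, |z|^2 = 0.0332
Iter 5: z = -0.1025 + 0.1493i, |z|^2 = 0.0328
Iter 6: z = -0.1018 + 0.1494i, |z|^2 = 0.0327
Iter 7: z = -0.1020 + 0.1496i, |z|^2 = 0.0328
Iter 8: z = -0.1020 + 0.1495i, |z|^2 = 0.0327
Iter 9: z = -0.1019 + 0.1495i, |z|^2 = 0.0327
Iter 10: z = -0.1020 + 0.1495i, |z|^2 = 0.0328
Iter 11: z = -0.1020 + 0.1495i, |z|^2 = 0.0327

Answer: 12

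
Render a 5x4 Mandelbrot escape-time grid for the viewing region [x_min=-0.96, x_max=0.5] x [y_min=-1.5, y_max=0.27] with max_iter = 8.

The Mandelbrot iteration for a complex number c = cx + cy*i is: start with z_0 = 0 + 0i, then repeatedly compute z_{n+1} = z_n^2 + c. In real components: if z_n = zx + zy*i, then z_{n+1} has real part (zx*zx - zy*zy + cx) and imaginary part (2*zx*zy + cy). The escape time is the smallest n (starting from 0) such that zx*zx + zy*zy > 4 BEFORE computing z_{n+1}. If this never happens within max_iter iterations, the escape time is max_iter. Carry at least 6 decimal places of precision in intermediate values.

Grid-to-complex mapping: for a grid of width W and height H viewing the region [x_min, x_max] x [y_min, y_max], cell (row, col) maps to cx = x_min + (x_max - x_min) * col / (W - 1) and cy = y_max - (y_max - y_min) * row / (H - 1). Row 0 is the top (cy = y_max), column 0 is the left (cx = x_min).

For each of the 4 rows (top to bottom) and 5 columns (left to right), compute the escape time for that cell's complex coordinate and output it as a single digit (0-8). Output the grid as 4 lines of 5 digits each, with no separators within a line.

(row=0, col=0): c = -0.9600 + 0.2700i → escape time 8
(row=0, col=1): c = -0.5950 + 0.2700i → escape time 8
(row=0, col=2): c = -0.2300 + 0.2700i → escape time 8
(row=0, col=3): c = 0.1350 + 0.2700i → escape time 8
(row=0, col=4): c = 0.5000 + 0.2700i → escape time 5
(row=1, col=0): c = -0.9600 + -0.3200i → escape time 8
(row=1, col=1): c = -0.5950 + -0.3200i → escape time 8
(row=1, col=2): c = -0.2300 + -0.3200i → escape time 8
(row=1, col=3): c = 0.1350 + -0.3200i → escape time 8
(row=1, col=4): c = 0.5000 + -0.3200i → escape time 6
(row=2, col=0): c = -0.9600 + -0.9100i → escape time 3
(row=2, col=1): c = -0.5950 + -0.9100i → escape time 4
(row=2, col=2): c = -0.2300 + -0.9100i → escape time 8
(row=2, col=3): c = 0.1350 + -0.9100i → escape time 5
(row=2, col=4): c = 0.5000 + -0.9100i → escape time 3
(row=3, col=0): c = -0.9600 + -1.5000i → escape time 2
(row=3, col=1): c = -0.5950 + -1.5000i → escape time 2
(row=3, col=2): c = -0.2300 + -1.5000i → escape time 2
(row=3, col=3): c = 0.1350 + -1.5000i → escape time 2
(row=3, col=4): c = 0.5000 + -1.5000i → escape time 2

Answer: 88885
88886
34853
22222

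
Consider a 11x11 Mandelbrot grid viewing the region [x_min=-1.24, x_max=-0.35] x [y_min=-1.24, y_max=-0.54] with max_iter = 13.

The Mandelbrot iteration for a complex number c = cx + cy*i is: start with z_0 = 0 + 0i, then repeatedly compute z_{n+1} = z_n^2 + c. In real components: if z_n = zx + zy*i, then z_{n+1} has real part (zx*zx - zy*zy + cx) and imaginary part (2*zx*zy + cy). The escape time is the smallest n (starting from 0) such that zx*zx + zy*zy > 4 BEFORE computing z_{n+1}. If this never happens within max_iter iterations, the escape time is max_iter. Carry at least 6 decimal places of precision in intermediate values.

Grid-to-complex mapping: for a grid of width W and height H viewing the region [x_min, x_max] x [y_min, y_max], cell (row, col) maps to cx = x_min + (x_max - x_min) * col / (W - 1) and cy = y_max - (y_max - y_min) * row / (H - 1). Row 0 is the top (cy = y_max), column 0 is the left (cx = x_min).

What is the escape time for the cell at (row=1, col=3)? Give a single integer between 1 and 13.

z_0 = 0 + 0i, c = -0.9730 + -0.6100i
Iter 1: z = -0.9730 + -0.6100i, |z|^2 = 1.3188
Iter 2: z = -0.3984 + 0.5771i, |z|^2 = 0.4917
Iter 3: z = -1.1473 + -1.0698i, |z|^2 = 2.4607
Iter 4: z = -0.8011 + 1.8447i, |z|^2 = 4.0446
Escaped at iteration 4

Answer: 4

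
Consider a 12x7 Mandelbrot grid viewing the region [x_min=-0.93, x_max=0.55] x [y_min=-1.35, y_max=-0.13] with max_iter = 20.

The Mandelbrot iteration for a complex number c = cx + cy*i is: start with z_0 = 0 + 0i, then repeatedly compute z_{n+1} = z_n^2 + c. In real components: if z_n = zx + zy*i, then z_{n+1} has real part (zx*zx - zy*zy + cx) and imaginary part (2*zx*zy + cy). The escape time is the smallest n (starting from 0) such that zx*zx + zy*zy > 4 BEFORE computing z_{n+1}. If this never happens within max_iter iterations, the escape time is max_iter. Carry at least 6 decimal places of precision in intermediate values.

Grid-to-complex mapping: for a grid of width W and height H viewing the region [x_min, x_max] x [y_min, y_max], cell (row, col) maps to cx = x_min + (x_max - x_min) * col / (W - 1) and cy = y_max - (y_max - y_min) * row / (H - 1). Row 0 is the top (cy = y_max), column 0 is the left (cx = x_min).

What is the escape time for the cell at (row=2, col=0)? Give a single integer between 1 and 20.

Answer: 5

Derivation:
z_0 = 0 + 0i, c = -0.9300 + -0.5367i
Iter 1: z = -0.9300 + -0.5367i, |z|^2 = 1.1529
Iter 2: z = -0.3531 + 0.4615i, |z|^2 = 0.3377
Iter 3: z = -1.0183 + -0.8626i, |z|^2 = 1.7811
Iter 4: z = -0.6371 + 1.2202i, |z|^2 = 1.8947
Iter 5: z = -2.0129 + -2.0914i, |z|^2 = 8.4259
Escaped at iteration 5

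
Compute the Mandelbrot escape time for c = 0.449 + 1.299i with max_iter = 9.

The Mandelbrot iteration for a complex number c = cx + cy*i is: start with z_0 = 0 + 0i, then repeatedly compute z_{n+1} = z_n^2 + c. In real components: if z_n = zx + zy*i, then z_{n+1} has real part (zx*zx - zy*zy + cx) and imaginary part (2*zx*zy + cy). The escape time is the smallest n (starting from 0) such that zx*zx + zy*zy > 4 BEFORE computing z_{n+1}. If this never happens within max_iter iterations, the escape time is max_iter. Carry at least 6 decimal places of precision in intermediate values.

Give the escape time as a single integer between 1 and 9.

Answer: 2

Derivation:
z_0 = 0 + 0i, c = 0.4490 + 1.2990i
Iter 1: z = 0.4490 + 1.2990i, |z|^2 = 1.8890
Iter 2: z = -1.0368 + 2.4655i, |z|^2 = 7.1537
Escaped at iteration 2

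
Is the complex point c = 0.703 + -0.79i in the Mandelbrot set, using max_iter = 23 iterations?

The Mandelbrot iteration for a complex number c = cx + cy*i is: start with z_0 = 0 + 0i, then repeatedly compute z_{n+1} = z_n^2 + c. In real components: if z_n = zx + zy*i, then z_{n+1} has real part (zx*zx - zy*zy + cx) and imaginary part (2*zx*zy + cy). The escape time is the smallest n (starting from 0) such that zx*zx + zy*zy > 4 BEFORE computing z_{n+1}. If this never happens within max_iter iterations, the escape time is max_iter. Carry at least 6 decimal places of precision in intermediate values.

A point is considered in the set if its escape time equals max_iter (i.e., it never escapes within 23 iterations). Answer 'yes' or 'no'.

Answer: no

Derivation:
z_0 = 0 + 0i, c = 0.7030 + -0.7900i
Iter 1: z = 0.7030 + -0.7900i, |z|^2 = 1.1183
Iter 2: z = 0.5731 + -1.9007i, |z|^2 = 3.9413
Iter 3: z = -2.5814 + -2.9687i, |z|^2 = 15.4764
Escaped at iteration 3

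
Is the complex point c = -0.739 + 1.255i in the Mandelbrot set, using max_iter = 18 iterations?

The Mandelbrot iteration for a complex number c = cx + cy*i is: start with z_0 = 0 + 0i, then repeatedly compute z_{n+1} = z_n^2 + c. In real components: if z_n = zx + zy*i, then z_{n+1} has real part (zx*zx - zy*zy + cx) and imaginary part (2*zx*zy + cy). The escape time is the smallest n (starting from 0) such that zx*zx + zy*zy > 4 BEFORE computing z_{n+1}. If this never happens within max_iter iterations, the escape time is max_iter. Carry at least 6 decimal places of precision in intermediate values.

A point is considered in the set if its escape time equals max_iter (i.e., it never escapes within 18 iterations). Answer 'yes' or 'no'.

z_0 = 0 + 0i, c = -0.7390 + 1.2550i
Iter 1: z = -0.7390 + 1.2550i, |z|^2 = 2.1211
Iter 2: z = -1.7679 + -0.5999i, |z|^2 = 3.4854
Iter 3: z = 2.0266 + 3.3761i, |z|^2 = 15.5052
Escaped at iteration 3

Answer: no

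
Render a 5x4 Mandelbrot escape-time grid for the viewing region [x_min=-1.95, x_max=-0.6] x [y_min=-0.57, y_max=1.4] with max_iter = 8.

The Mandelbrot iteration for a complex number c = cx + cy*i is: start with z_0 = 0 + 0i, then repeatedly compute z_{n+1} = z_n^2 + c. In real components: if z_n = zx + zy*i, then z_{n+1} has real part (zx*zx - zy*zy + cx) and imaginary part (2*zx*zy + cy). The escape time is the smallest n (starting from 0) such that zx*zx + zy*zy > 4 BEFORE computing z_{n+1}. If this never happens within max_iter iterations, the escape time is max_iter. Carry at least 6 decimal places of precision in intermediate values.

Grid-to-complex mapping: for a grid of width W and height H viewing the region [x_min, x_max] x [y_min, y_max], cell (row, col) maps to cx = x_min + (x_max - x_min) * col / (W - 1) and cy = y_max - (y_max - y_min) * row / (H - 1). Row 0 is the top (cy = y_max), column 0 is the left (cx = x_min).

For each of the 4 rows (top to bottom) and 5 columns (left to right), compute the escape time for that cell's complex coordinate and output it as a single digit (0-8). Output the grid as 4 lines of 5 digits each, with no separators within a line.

Answer: 11222
13345
46888
13358

Derivation:
(row=0, col=0): c = -1.9500 + 1.4000i → escape time 1
(row=0, col=1): c = -1.6125 + 1.4000i → escape time 1
(row=0, col=2): c = -1.2750 + 1.4000i → escape time 2
(row=0, col=3): c = -0.9375 + 1.4000i → escape time 2
(row=0, col=4): c = -0.6000 + 1.4000i → escape time 2
(row=1, col=0): c = -1.9500 + 0.7433i → escape time 1
(row=1, col=1): c = -1.6125 + 0.7433i → escape time 3
(row=1, col=2): c = -1.2750 + 0.7433i → escape time 3
(row=1, col=3): c = -0.9375 + 0.7433i → escape time 4
(row=1, col=4): c = -0.6000 + 0.7433i → escape time 5
(row=2, col=0): c = -1.9500 + 0.0867i → escape time 4
(row=2, col=1): c = -1.6125 + 0.0867i → escape time 6
(row=2, col=2): c = -1.2750 + 0.0867i → escape time 8
(row=2, col=3): c = -0.9375 + 0.0867i → escape time 8
(row=2, col=4): c = -0.6000 + 0.0867i → escape time 8
(row=3, col=0): c = -1.9500 + -0.5700i → escape time 1
(row=3, col=1): c = -1.6125 + -0.5700i → escape time 3
(row=3, col=2): c = -1.2750 + -0.5700i → escape time 3
(row=3, col=3): c = -0.9375 + -0.5700i → escape time 5
(row=3, col=4): c = -0.6000 + -0.5700i → escape time 8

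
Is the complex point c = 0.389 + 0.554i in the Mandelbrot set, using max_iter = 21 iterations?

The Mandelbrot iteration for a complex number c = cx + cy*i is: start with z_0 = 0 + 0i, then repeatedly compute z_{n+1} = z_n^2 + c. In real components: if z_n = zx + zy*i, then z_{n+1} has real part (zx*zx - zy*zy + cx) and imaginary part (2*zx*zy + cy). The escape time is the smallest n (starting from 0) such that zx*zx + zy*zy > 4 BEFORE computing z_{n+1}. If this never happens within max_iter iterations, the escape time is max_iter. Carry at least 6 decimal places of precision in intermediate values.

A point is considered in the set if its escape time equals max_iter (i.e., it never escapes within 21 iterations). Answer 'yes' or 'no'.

z_0 = 0 + 0i, c = 0.3890 + 0.5540i
Iter 1: z = 0.3890 + 0.5540i, |z|^2 = 0.4582
Iter 2: z = 0.2334 + 0.9850i, |z|^2 = 1.0247
Iter 3: z = -0.5268 + 1.0138i, |z|^2 = 1.3053
Iter 4: z = -0.3613 + -0.5141i, |z|^2 = 0.3949
Iter 5: z = 0.2553 + 0.9255i, |z|^2 = 0.9217
Iter 6: z = -0.4024 + 1.0265i, |z|^2 = 1.2157
Iter 7: z = -0.5028 + -0.2722i, |z|^2 = 0.3269
Iter 8: z = 0.5677 + 0.8277i, |z|^2 = 1.0073
Iter 9: z = 0.0262 + 1.4938i, |z|^2 = 2.2320
Iter 10: z = -1.8416 + 0.6324i, |z|^2 = 3.7915
Iter 11: z = 3.3807 + -1.7752i, |z|^2 = 14.5802
Escaped at iteration 11

Answer: no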